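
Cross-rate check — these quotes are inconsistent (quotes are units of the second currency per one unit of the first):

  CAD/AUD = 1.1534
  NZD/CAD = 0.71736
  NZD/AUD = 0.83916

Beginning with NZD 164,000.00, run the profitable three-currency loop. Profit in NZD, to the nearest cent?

Profitable loop is NZD → AUD → CAD → NZD:
NZD 164,000.00 × 0.83916 = AUD 137,622.24
AUD 137,622.24 ÷ 1.1534 = CAD 119,318.74
CAD 119,318.74 ÷ 0.71736 = NZD 166,330.36
Profit = NZD 166,330.36 − NZD 164,000.00

Profit: NZD 2,330.36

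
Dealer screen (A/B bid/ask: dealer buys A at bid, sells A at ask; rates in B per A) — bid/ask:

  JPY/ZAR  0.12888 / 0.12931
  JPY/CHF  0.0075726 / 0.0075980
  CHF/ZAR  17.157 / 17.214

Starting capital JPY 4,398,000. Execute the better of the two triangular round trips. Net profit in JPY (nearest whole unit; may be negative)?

Net profit: JPY 20,852

Best loop JPY → CHF → ZAR → JPY:
JPY 4,398,000 × 0.0075726 (sell JPY at bid) = CHF 33,304.29
CHF 33,304.29 × 17.157 (sell CHF at bid) = ZAR 571,401.79
ZAR 571,401.79 ÷ 0.12931 (buy JPY at ask) = JPY 4,418,852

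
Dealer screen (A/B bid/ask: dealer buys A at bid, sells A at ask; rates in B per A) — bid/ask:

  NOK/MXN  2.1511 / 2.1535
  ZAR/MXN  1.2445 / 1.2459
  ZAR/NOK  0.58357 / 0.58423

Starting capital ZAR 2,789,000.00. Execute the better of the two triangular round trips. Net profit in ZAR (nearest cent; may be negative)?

Net profit: ZAR 21,081.31

Best loop ZAR → NOK → MXN → ZAR:
ZAR 2,789,000.00 × 0.58357 (sell ZAR at bid) = NOK 1,627,576.73
NOK 1,627,576.73 × 2.1511 (sell NOK at bid) = MXN 3,501,080.30
MXN 3,501,080.30 ÷ 1.2459 (buy ZAR at ask) = ZAR 2,810,081.31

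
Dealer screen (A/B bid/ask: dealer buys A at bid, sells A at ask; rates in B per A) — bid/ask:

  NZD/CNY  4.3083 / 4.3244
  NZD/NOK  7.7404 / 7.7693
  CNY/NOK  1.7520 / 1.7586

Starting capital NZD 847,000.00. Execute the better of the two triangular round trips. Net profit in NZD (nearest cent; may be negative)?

Best loop NZD → NOK → CNY → NZD:
NZD 847,000.00 × 7.7404 (sell NZD at bid) = NOK 6,556,118.80
NOK 6,556,118.80 ÷ 1.7586 (buy CNY at ask) = CNY 3,728,032.98
CNY 3,728,032.98 ÷ 4.3244 (buy NZD at ask) = NZD 862,092.54

Net profit: NZD 15,092.54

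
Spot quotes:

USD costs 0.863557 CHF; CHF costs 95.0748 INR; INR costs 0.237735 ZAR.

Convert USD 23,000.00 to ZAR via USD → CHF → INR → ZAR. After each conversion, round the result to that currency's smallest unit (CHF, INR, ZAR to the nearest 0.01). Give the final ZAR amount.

USD 23,000.00 × 0.863557 = CHF 19,861.81
CHF 19,861.81 × 95.0748 = INR 1,888,357.61
INR 1,888,357.61 × 0.237735 = ZAR 448,928.70

ZAR 448,928.70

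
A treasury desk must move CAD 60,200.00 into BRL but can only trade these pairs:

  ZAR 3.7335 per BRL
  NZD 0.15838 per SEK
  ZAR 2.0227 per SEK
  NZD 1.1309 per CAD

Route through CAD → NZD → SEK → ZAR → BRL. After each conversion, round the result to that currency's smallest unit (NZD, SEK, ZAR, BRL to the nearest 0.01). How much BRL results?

BRL 232,881.87

CAD 60,200.00 × 1.1309 = NZD 68,080.18
NZD 68,080.18 ÷ 0.15838 = SEK 429,853.39
SEK 429,853.39 × 2.0227 = ZAR 869,464.45
ZAR 869,464.45 ÷ 3.7335 = BRL 232,881.87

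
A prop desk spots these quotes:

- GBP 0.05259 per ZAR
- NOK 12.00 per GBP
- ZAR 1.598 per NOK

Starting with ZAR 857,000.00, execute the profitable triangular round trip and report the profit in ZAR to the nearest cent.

Profitable loop is ZAR → GBP → NOK → ZAR:
ZAR 857,000.00 × 0.05259 = GBP 45,069.63
GBP 45,069.63 × 12.00 = NOK 540,835.56
NOK 540,835.56 × 1.598 = ZAR 864,255.22
Profit = ZAR 864,255.22 − ZAR 857,000.00

Profit: ZAR 7,255.22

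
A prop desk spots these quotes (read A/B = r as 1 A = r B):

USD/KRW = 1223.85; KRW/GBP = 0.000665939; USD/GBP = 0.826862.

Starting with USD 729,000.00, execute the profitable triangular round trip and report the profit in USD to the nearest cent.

Profitable loop is USD → GBP → KRW → USD:
USD 729,000.00 × 0.826862 = GBP 602,782.40
GBP 602,782.40 ÷ 0.000665939 = KRW 905,161,581
KRW 905,161,581 ÷ 1223.85 = USD 739,601.73
Profit = USD 739,601.73 − USD 729,000.00

Profit: USD 10,601.73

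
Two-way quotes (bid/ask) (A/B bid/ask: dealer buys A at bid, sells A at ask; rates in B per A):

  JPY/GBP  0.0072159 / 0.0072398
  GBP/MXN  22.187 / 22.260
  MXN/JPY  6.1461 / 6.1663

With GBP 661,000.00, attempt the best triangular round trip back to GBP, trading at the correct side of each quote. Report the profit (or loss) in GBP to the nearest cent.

Best loop GBP → JPY → MXN → GBP:
GBP 661,000.00 ÷ 0.0072398 (buy JPY at ask) = JPY 91,300,865
JPY 91,300,865 ÷ 6.1663 (buy MXN at ask) = MXN 14,806,426.00
MXN 14,806,426.00 ÷ 22.260 (buy GBP at ask) = GBP 665,158.40

Net profit: GBP 4,158.40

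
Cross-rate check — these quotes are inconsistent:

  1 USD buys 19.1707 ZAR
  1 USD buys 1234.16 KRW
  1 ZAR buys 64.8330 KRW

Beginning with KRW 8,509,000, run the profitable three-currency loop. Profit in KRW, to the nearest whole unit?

Profitable loop is KRW → USD → ZAR → KRW:
KRW 8,509,000 ÷ 1234.16 = USD 6,894.57
USD 6,894.57 × 19.1707 = ZAR 132,173.69
ZAR 132,173.69 × 64.8330 = KRW 8,569,217
Profit = KRW 8,569,217 − KRW 8,509,000

Profit: KRW 60,217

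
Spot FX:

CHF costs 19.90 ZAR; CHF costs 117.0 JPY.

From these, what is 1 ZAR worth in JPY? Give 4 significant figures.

ZAR/JPY = 5.879

1 ZAR ÷ 19.90 = 0.0502513 CHF
0.0502513 CHF × 117.0 = 5.8794 JPY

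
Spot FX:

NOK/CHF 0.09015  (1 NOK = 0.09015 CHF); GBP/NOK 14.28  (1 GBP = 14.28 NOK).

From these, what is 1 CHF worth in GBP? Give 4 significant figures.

1 CHF ÷ 0.09015 = 11.0926 NOK
11.0926 NOK ÷ 14.28 = 0.776794 GBP

CHF/GBP = 0.7768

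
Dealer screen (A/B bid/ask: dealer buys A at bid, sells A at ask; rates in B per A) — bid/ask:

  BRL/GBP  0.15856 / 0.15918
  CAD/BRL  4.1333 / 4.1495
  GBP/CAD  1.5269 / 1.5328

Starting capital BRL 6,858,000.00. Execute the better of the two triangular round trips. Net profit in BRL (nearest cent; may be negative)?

Best loop BRL → GBP → CAD → BRL:
BRL 6,858,000.00 × 0.15856 (sell BRL at bid) = GBP 1,087,404.48
GBP 1,087,404.48 × 1.5269 (sell GBP at bid) = CAD 1,660,357.90
CAD 1,660,357.90 × 4.1333 (sell CAD at bid) = BRL 6,862,757.31

Net profit: BRL 4,757.31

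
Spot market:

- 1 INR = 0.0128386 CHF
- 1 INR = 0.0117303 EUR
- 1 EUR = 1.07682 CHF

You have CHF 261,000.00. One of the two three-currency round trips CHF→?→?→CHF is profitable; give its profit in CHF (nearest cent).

Profit: CHF 4,280.88

Profitable loop is CHF → EUR → INR → CHF:
CHF 261,000.00 ÷ 1.07682 = EUR 242,380.34
EUR 242,380.34 ÷ 0.0117303 = INR 20,662,757.31
INR 20,662,757.31 × 0.0128386 = CHF 265,280.88
Profit = CHF 265,280.88 − CHF 261,000.00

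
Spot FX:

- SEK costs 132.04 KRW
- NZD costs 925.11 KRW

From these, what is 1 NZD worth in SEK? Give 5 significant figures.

1 NZD × 925.11 = 925.11 KRW
925.11 KRW ÷ 132.04 = 7.00629 SEK

NZD/SEK = 7.0063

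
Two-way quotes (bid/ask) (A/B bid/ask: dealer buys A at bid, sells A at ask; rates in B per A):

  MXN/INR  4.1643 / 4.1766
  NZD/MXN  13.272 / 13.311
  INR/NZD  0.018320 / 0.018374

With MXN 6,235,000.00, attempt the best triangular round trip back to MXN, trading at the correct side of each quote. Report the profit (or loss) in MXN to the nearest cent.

Best loop MXN → INR → NZD → MXN:
MXN 6,235,000.00 × 4.1643 (sell MXN at bid) = INR 25,964,410.50
INR 25,964,410.50 × 0.018320 (sell INR at bid) = NZD 475,668.00
NZD 475,668.00 × 13.272 (sell NZD at bid) = MXN 6,313,065.70

Net profit: MXN 78,065.70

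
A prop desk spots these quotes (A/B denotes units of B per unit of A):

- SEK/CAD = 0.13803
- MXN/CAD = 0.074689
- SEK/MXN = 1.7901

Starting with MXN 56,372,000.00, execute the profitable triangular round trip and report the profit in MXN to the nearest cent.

Profitable loop is MXN → SEK → CAD → MXN:
MXN 56,372,000.00 ÷ 1.7901 = SEK 31,490,978.16
SEK 31,490,978.16 × 0.13803 = CAD 4,346,699.72
CAD 4,346,699.72 ÷ 0.074689 = MXN 58,197,321.09
Profit = MXN 58,197,321.09 − MXN 56,372,000.00

Profit: MXN 1,825,321.09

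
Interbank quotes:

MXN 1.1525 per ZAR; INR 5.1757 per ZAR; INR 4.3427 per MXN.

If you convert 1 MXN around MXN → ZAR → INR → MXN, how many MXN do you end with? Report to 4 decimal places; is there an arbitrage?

Around MXN → ZAR → INR → MXN: 1 ÷ 1.1525 × 5.1757 ÷ 4.3427 = 1.034114
Product > 1; profitable direction is MXN → ZAR → INR → MXN.

1.0341 (arbitrage exists)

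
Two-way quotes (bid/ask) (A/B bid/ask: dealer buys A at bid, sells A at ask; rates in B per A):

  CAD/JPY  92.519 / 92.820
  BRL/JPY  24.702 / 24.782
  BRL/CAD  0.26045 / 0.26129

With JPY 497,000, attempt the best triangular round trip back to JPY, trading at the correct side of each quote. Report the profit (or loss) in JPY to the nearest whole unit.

Best loop JPY → CAD → BRL → JPY:
JPY 497,000 ÷ 92.820 (buy CAD at ask) = CAD 5,354.45
CAD 5,354.45 ÷ 0.26129 (buy BRL at ask) = BRL 20,492.36
BRL 20,492.36 × 24.702 (sell BRL at bid) = JPY 506,202

Net profit: JPY 9,202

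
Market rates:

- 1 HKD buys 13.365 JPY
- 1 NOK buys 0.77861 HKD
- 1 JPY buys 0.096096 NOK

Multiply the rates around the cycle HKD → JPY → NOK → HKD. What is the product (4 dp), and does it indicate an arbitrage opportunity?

Around HKD → JPY → NOK → HKD: 1 × 13.365 × 0.096096 × 0.77861 = 0.999987
Product ≈ 1 (deviation 0.001%, within rounding noise).

1.0000 (no arbitrage)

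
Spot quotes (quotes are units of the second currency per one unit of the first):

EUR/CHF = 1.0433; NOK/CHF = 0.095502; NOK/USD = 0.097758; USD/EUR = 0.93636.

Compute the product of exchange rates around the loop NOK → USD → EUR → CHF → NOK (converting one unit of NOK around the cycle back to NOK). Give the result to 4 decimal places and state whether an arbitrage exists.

Around NOK → USD → EUR → CHF → NOK: 1 × 0.097758 × 0.93636 × 1.0433 ÷ 0.095502 = 0.999981
Product ≈ 1 (deviation 0.002%, within rounding noise).

1.0000 (no arbitrage)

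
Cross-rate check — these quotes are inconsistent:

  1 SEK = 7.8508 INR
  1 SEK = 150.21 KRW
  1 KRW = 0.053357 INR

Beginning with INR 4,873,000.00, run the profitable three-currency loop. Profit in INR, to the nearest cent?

Profitable loop is INR → SEK → KRW → INR:
INR 4,873,000.00 ÷ 7.8508 = SEK 620,701.08
SEK 620,701.08 × 150.21 = KRW 93,235,508
KRW 93,235,508 × 0.053357 = INR 4,974,767.03
Profit = INR 4,974,767.03 − INR 4,873,000.00

Profit: INR 101,767.03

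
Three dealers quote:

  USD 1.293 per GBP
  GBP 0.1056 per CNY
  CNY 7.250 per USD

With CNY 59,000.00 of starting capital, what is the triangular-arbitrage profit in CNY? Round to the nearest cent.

Profitable loop is CNY → USD → GBP → CNY:
CNY 59,000.00 ÷ 7.250 = USD 8,137.93
USD 8,137.93 ÷ 1.293 = GBP 6,293.84
GBP 6,293.84 ÷ 0.1056 = CNY 59,600.73
Profit = CNY 59,600.73 − CNY 59,000.00

Profit: CNY 600.73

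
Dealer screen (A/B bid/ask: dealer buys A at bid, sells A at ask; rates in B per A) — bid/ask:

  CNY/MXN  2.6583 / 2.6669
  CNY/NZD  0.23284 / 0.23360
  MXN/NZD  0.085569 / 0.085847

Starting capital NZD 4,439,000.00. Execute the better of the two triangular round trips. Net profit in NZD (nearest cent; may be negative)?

Net profit: NZD 75,512.72

Best loop NZD → MXN → CNY → NZD:
NZD 4,439,000.00 ÷ 0.085847 (buy MXN at ask) = MXN 51,708,271.69
MXN 51,708,271.69 ÷ 2.6669 (buy CNY at ask) = CNY 19,388,905.36
CNY 19,388,905.36 × 0.23284 (sell CNY at bid) = NZD 4,514,512.72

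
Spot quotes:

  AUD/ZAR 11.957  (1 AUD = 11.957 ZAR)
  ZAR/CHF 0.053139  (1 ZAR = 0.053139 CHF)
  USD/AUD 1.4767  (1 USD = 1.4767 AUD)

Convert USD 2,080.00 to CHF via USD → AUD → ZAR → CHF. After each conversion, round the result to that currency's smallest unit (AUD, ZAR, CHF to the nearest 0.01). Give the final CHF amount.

CHF 1,951.60

USD 2,080.00 × 1.4767 = AUD 3,071.54
AUD 3,071.54 × 11.957 = ZAR 36,726.40
ZAR 36,726.40 × 0.053139 = CHF 1,951.60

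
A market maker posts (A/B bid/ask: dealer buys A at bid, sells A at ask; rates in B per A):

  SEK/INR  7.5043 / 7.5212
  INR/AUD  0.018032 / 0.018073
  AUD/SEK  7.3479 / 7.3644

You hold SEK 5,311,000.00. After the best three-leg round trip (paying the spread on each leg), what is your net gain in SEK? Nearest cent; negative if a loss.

Net result: SEK -5,558.31 (no profitable arbitrage after spreads)

Best loop SEK → AUD → INR → SEK:
SEK 5,311,000.00 ÷ 7.3644 (buy AUD at ask) = AUD 721,172.13
AUD 721,172.13 ÷ 0.018073 (buy INR at ask) = INR 39,903,288.07
INR 39,903,288.07 ÷ 7.5212 (buy SEK at ask) = SEK 5,305,441.69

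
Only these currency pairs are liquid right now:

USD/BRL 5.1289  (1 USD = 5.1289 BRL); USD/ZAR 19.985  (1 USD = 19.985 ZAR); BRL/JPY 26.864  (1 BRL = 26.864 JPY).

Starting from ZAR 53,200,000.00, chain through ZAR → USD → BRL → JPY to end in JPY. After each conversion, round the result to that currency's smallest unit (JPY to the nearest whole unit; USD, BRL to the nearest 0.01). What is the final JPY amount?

JPY 366,777,250

ZAR 53,200,000.00 ÷ 19.985 = USD 2,661,996.50
USD 2,661,996.50 × 5.1289 = BRL 13,653,113.85
BRL 13,653,113.85 × 26.864 = JPY 366,777,250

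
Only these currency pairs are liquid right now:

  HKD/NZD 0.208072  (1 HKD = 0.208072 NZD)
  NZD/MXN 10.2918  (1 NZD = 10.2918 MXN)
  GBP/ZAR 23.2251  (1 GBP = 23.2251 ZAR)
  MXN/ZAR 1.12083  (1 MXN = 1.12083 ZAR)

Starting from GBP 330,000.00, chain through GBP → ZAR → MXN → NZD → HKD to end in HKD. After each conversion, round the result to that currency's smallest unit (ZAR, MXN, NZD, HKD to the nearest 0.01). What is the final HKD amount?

GBP 330,000.00 × 23.2251 = ZAR 7,664,283.00
ZAR 7,664,283.00 ÷ 1.12083 = MXN 6,838,042.34
MXN 6,838,042.34 ÷ 10.2918 = NZD 664,416.56
NZD 664,416.56 ÷ 0.208072 = HKD 3,193,205.04

HKD 3,193,205.04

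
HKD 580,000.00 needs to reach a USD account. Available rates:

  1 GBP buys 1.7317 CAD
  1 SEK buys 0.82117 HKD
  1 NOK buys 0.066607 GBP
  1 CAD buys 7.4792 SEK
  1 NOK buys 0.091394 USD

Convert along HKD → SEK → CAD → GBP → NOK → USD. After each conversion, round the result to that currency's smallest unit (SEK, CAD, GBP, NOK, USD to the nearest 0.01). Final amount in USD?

USD 74,828.14

HKD 580,000.00 ÷ 0.82117 = SEK 706,309.29
SEK 706,309.29 ÷ 7.4792 = CAD 94,436.48
CAD 94,436.48 ÷ 1.7317 = GBP 54,533.97
GBP 54,533.97 ÷ 0.066607 = NOK 818,742.32
NOK 818,742.32 × 0.091394 = USD 74,828.14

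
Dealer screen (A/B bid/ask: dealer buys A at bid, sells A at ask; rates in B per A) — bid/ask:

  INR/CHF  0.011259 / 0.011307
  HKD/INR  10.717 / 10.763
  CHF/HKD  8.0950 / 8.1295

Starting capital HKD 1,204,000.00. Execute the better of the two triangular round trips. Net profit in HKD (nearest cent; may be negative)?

Net profit: HKD 12,975.74

Best loop HKD → CHF → INR → HKD:
HKD 1,204,000.00 ÷ 8.1295 (buy CHF at ask) = CHF 148,102.59
CHF 148,102.59 ÷ 0.011307 (buy INR at ask) = INR 13,098,309.84
INR 13,098,309.84 ÷ 10.763 (buy HKD at ask) = HKD 1,216,975.74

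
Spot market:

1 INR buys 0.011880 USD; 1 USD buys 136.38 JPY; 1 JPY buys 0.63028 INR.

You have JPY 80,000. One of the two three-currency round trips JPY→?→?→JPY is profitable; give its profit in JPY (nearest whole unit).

Profitable loop is JPY → INR → USD → JPY:
JPY 80,000 × 0.63028 = INR 50,422.40
INR 50,422.40 × 0.011880 = USD 599.02
USD 599.02 × 136.38 = JPY 81,694
Profit = JPY 81,694 − JPY 80,000

Profit: JPY 1,694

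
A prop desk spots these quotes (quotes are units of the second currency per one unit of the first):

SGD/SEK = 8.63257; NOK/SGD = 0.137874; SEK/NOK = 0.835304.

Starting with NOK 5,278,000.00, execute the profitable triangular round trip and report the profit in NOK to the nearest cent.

Profit: NOK 30,873.05

Profitable loop is NOK → SEK → SGD → NOK:
NOK 5,278,000.00 ÷ 0.835304 = SEK 6,318,657.64
SEK 6,318,657.64 ÷ 8.63257 = SGD 731,955.56
SGD 731,955.56 ÷ 0.137874 = NOK 5,308,873.05
Profit = NOK 5,308,873.05 − NOK 5,278,000.00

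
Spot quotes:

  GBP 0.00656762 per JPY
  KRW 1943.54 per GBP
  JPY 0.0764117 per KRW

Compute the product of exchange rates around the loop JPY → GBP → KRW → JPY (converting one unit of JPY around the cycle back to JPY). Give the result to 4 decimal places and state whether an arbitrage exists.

Around JPY → GBP → KRW → JPY: 1 × 0.00656762 × 1943.54 × 0.0764117 = 0.975352
Product < 1; profitable direction is JPY → KRW → GBP → JPY.

0.9754 (arbitrage exists)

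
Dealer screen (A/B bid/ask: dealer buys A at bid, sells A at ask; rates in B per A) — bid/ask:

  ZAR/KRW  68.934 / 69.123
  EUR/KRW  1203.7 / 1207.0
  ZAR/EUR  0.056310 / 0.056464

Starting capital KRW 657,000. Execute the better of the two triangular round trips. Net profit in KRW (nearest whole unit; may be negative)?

Net profit: KRW 7,538

Best loop KRW → EUR → ZAR → KRW:
KRW 657,000 ÷ 1207.0 (buy EUR at ask) = EUR 544.32
EUR 544.32 ÷ 0.056464 (buy ZAR at ask) = ZAR 9,640.21
ZAR 9,640.21 × 68.934 (sell ZAR at bid) = KRW 664,538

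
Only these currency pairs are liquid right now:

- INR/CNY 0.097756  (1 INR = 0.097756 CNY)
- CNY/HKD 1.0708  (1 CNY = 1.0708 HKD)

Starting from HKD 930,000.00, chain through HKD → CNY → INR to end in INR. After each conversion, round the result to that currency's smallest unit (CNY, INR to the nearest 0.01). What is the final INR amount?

INR 8,884,462.64

HKD 930,000.00 ÷ 1.0708 = CNY 868,509.53
CNY 868,509.53 ÷ 0.097756 = INR 8,884,462.64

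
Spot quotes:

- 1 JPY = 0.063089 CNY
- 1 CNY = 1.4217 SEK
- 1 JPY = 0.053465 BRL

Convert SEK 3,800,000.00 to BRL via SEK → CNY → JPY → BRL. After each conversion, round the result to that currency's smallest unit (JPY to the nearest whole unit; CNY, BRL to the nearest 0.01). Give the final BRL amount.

BRL 2,265,121.82

SEK 3,800,000.00 ÷ 1.4217 = CNY 2,672,856.44
CNY 2,672,856.44 ÷ 0.063089 = JPY 42,366,442
JPY 42,366,442 × 0.053465 = BRL 2,265,121.82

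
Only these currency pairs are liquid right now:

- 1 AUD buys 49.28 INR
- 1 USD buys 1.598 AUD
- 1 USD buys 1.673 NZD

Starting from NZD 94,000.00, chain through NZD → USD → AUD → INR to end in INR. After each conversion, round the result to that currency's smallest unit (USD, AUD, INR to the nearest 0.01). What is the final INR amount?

NZD 94,000.00 ÷ 1.673 = USD 56,186.49
USD 56,186.49 × 1.598 = AUD 89,786.01
AUD 89,786.01 × 49.28 = INR 4,424,654.57

INR 4,424,654.57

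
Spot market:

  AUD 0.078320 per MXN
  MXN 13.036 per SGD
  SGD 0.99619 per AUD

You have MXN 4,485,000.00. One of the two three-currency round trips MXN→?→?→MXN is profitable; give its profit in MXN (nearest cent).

Profit: MXN 76,646.80

Profitable loop is MXN → AUD → SGD → MXN:
MXN 4,485,000.00 × 0.078320 = AUD 351,265.20
AUD 351,265.20 × 0.99619 = SGD 349,926.88
SGD 349,926.88 × 13.036 = MXN 4,561,646.80
Profit = MXN 4,561,646.80 − MXN 4,485,000.00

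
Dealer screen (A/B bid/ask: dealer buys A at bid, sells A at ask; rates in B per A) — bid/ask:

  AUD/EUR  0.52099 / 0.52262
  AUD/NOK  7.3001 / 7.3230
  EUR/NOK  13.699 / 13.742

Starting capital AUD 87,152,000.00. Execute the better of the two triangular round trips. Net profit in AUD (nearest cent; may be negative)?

Best loop AUD → NOK → EUR → AUD:
AUD 87,152,000.00 × 7.3001 (sell AUD at bid) = NOK 636,218,315.20
NOK 636,218,315.20 ÷ 13.742 (buy EUR at ask) = EUR 46,297,359.57
EUR 46,297,359.57 ÷ 0.52262 (buy AUD at ask) = AUD 88,587,041.39

Net profit: AUD 1,435,041.39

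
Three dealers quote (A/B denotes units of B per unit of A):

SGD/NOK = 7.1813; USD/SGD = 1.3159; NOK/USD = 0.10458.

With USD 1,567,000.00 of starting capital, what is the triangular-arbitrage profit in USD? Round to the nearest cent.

Profit: USD 18,602.79

Profitable loop is USD → NOK → SGD → USD:
USD 1,567,000.00 ÷ 0.10458 = NOK 14,983,744.50
NOK 14,983,744.50 ÷ 7.1813 = SGD 2,086,494.72
SGD 2,086,494.72 ÷ 1.3159 = USD 1,585,602.79
Profit = USD 1,585,602.79 − USD 1,567,000.00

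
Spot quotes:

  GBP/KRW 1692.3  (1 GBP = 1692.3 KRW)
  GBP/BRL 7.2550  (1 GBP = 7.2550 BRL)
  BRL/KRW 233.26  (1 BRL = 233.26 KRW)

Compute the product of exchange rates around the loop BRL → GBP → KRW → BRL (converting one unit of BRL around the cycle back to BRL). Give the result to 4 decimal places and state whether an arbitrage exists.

Around BRL → GBP → KRW → BRL: 1 ÷ 7.2550 × 1692.3 ÷ 233.26 = 0.999999
Product ≈ 1 (deviation 0.000%, within rounding noise).

1.0000 (no arbitrage)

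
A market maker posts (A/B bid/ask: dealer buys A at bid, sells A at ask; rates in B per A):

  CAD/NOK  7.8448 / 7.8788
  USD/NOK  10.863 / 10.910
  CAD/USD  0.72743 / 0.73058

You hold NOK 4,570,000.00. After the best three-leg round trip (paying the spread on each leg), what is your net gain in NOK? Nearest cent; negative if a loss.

Best loop NOK → CAD → USD → NOK:
NOK 4,570,000.00 ÷ 7.8788 (buy CAD at ask) = CAD 580,037.57
CAD 580,037.57 × 0.72743 (sell CAD at bid) = USD 421,936.73
USD 421,936.73 × 10.863 (sell USD at bid) = NOK 4,583,498.69

Net profit: NOK 13,498.69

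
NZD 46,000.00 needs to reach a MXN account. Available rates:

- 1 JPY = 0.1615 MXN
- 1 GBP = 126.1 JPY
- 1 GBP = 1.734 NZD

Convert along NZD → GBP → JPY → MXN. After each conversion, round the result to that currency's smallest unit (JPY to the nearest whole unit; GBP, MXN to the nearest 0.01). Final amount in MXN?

MXN 540,252.06

NZD 46,000.00 ÷ 1.734 = GBP 26,528.26
GBP 26,528.26 × 126.1 = JPY 3,345,214
JPY 3,345,214 × 0.1615 = MXN 540,252.06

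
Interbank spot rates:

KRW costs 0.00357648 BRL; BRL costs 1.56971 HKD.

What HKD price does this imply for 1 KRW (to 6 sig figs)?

KRW/HKD = 0.00561404

1 KRW × 0.00357648 = 0.00357648 BRL
0.00357648 BRL × 1.56971 = 0.00561404 HKD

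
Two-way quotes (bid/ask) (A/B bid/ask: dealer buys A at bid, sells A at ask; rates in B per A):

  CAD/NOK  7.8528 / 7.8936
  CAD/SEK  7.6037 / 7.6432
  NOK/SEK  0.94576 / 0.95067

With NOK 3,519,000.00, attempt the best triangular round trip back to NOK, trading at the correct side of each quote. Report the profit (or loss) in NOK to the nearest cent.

Net profit: NOK 46,655.13

Best loop NOK → CAD → SEK → NOK:
NOK 3,519,000.00 ÷ 7.8936 (buy CAD at ask) = CAD 445,804.20
CAD 445,804.20 × 7.6037 (sell CAD at bid) = SEK 3,389,761.36
SEK 3,389,761.36 ÷ 0.95067 (buy NOK at ask) = NOK 3,565,655.13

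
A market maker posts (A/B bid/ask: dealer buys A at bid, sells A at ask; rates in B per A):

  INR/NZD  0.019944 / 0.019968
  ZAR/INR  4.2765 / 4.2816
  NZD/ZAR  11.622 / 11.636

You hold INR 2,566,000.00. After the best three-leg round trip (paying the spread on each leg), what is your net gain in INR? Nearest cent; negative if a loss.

Best loop INR → ZAR → NZD → INR:
INR 2,566,000.00 ÷ 4.2816 (buy ZAR at ask) = ZAR 599,308.67
ZAR 599,308.67 ÷ 11.636 (buy NZD at ask) = NZD 51,504.70
NZD 51,504.70 ÷ 0.019968 (buy INR at ask) = INR 2,579,361.90

Net profit: INR 13,361.90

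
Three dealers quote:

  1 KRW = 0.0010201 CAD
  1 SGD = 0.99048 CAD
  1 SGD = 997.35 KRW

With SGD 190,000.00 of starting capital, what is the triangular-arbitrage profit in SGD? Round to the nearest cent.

Profit: SGD 5,163.33

Profitable loop is SGD → KRW → CAD → SGD:
SGD 190,000.00 × 997.35 = KRW 189,496,500
KRW 189,496,500 × 0.0010201 = CAD 193,305.38
CAD 193,305.38 ÷ 0.99048 = SGD 195,163.33
Profit = SGD 195,163.33 − SGD 190,000.00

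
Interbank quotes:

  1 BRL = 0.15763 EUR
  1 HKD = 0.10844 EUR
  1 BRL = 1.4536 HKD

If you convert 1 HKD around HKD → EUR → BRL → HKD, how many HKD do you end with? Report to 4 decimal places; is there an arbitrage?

1.0000 (no arbitrage)

Around HKD → EUR → BRL → HKD: 1 × 0.10844 ÷ 0.15763 × 1.4536 = 0.999990
Product ≈ 1 (deviation 0.001%, within rounding noise).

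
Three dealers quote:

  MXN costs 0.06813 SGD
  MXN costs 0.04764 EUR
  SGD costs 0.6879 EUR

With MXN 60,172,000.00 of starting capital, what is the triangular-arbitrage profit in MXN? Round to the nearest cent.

Profit: MXN 992,932.56

Profitable loop is MXN → EUR → SGD → MXN:
MXN 60,172,000.00 × 0.04764 = EUR 2,866,594.08
EUR 2,866,594.08 ÷ 0.6879 = SGD 4,167,166.86
SGD 4,167,166.86 ÷ 0.06813 = MXN 61,164,932.56
Profit = MXN 61,164,932.56 − MXN 60,172,000.00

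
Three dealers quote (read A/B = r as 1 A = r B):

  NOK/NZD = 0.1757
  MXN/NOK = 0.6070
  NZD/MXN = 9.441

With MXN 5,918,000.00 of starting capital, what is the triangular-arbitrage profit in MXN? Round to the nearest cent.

Profit: MXN 40,725.94

Profitable loop is MXN → NOK → NZD → MXN:
MXN 5,918,000.00 × 0.6070 = NOK 3,592,226.00
NOK 3,592,226.00 × 0.1757 = NZD 631,154.11
NZD 631,154.11 × 9.441 = MXN 5,958,725.94
Profit = MXN 5,958,725.94 − MXN 5,918,000.00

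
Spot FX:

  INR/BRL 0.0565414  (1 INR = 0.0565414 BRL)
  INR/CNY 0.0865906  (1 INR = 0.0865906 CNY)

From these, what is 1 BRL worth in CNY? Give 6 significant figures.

BRL/CNY = 1.53145

1 BRL ÷ 0.0565414 = 17.6862 INR
17.6862 INR × 0.0865906 = 1.53145 CNY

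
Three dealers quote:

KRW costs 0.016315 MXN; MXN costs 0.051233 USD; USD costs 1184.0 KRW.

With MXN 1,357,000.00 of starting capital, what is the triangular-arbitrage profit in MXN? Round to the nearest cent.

Profitable loop is MXN → KRW → USD → MXN:
MXN 1,357,000.00 ÷ 0.016315 = KRW 83,174,992
KRW 83,174,992 ÷ 1184.0 = USD 70,249.15
USD 70,249.15 ÷ 0.051233 = MXN 1,371,169.93
Profit = MXN 1,371,169.93 − MXN 1,357,000.00

Profit: MXN 14,169.93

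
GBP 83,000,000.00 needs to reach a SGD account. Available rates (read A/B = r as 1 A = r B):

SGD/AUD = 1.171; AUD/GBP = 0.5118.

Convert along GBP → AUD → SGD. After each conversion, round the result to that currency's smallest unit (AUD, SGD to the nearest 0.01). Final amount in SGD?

GBP 83,000,000.00 ÷ 0.5118 = AUD 162,172,723.72
AUD 162,172,723.72 ÷ 1.171 = SGD 138,490,797.37

SGD 138,490,797.37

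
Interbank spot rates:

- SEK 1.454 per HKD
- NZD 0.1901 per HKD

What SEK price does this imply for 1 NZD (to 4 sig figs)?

1 NZD ÷ 0.1901 = 5.26039 HKD
5.26039 HKD × 1.454 = 7.64861 SEK

NZD/SEK = 7.649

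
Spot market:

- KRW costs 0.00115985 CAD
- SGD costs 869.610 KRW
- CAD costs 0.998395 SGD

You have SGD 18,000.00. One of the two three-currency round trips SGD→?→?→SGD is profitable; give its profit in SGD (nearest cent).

Profitable loop is SGD → KRW → CAD → SGD:
SGD 18,000.00 × 869.610 = KRW 15,652,980
KRW 15,652,980 × 0.00115985 = CAD 18,155.11
CAD 18,155.11 × 0.998395 = SGD 18,125.97
Profit = SGD 18,125.97 − SGD 18,000.00

Profit: SGD 125.97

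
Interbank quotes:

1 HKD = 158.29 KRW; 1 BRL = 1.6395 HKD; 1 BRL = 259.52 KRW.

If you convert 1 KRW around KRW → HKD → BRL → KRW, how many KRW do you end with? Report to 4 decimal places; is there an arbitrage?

Around KRW → HKD → BRL → KRW: 1 ÷ 158.29 ÷ 1.6395 × 259.52 = 1.000014
Product ≈ 1 (deviation 0.001%, within rounding noise).

1.0000 (no arbitrage)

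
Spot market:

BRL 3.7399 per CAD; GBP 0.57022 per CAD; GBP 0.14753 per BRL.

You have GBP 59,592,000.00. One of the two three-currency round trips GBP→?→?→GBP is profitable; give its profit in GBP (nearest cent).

Profit: GBP 1,995,145.40

Profitable loop is GBP → BRL → CAD → GBP:
GBP 59,592,000.00 ÷ 0.14753 = BRL 403,931,403.78
BRL 403,931,403.78 ÷ 3.7399 = CAD 108,005,937.00
CAD 108,005,937.00 × 0.57022 = GBP 61,587,145.40
Profit = GBP 61,587,145.40 − GBP 59,592,000.00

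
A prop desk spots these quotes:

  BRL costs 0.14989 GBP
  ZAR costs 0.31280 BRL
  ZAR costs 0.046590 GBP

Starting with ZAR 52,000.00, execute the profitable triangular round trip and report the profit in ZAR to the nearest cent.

Profitable loop is ZAR → BRL → GBP → ZAR:
ZAR 52,000.00 × 0.31280 = BRL 16,265.60
BRL 16,265.60 × 0.14989 = GBP 2,438.05
GBP 2,438.05 ÷ 0.046590 = ZAR 52,329.92
Profit = ZAR 52,329.92 − ZAR 52,000.00

Profit: ZAR 329.92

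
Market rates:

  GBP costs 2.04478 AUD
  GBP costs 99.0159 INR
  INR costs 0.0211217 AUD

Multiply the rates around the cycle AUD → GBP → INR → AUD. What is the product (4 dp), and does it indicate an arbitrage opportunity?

1.0228 (arbitrage exists)

Around AUD → GBP → INR → AUD: 1 ÷ 2.04478 × 99.0159 × 0.0211217 = 1.022792
Product > 1; profitable direction is AUD → GBP → INR → AUD.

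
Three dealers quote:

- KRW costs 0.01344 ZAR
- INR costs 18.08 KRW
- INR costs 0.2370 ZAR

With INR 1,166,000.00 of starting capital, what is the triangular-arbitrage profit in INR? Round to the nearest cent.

Profit: INR 29,495.37

Profitable loop is INR → KRW → ZAR → INR:
INR 1,166,000.00 × 18.08 = KRW 21,081,280
KRW 21,081,280 × 0.01344 = ZAR 283,332.40
ZAR 283,332.40 ÷ 0.2370 = INR 1,195,495.37
Profit = INR 1,195,495.37 − INR 1,166,000.00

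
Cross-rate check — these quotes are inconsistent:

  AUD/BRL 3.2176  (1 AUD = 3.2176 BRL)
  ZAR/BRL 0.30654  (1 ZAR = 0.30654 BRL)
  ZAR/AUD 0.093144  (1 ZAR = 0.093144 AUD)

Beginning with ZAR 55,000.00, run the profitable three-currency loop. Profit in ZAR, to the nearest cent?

Profit: ZAR 1,255.23

Profitable loop is ZAR → BRL → AUD → ZAR:
ZAR 55,000.00 × 0.30654 = BRL 16,859.70
BRL 16,859.70 ÷ 3.2176 = AUD 5,239.84
AUD 5,239.84 ÷ 0.093144 = ZAR 56,255.23
Profit = ZAR 56,255.23 − ZAR 55,000.00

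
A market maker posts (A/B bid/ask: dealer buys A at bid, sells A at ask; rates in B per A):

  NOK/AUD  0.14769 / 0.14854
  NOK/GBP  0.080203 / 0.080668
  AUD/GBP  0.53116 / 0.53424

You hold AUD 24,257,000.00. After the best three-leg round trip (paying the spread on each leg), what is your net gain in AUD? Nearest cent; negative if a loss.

Best loop AUD → NOK → GBP → AUD:
AUD 24,257,000.00 ÷ 0.14854 (buy NOK at ask) = NOK 163,302,814.06
NOK 163,302,814.06 × 0.080203 (sell NOK at bid) = GBP 13,097,375.60
GBP 13,097,375.60 ÷ 0.53424 (buy AUD at ask) = AUD 24,515,902.21

Net profit: AUD 258,902.21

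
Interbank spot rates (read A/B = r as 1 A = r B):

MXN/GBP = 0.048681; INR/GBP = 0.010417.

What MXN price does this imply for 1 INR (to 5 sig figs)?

INR/MXN = 0.21398

1 INR × 0.010417 = 0.010417 GBP
0.010417 GBP ÷ 0.048681 = 0.213985 MXN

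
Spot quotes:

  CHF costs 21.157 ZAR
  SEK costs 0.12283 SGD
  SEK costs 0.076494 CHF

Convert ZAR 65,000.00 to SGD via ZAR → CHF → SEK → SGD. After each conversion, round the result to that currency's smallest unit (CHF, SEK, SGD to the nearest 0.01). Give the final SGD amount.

SGD 4,933.29

ZAR 65,000.00 ÷ 21.157 = CHF 3,072.27
CHF 3,072.27 ÷ 0.076494 = SEK 40,163.54
SEK 40,163.54 × 0.12283 = SGD 4,933.29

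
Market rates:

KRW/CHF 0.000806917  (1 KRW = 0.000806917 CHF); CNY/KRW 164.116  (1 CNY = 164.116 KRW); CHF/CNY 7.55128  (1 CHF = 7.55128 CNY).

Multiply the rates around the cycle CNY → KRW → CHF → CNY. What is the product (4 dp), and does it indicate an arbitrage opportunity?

1.0000 (no arbitrage)

Around CNY → KRW → CHF → CNY: 1 × 164.116 × 0.000806917 × 7.55128 = 1.000001
Product ≈ 1 (deviation 0.000%, within rounding noise).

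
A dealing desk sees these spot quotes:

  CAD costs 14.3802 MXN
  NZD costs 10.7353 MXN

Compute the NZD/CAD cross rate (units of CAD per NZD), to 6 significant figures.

NZD/CAD = 0.746533

1 NZD × 10.7353 = 10.7353 MXN
10.7353 MXN ÷ 14.3802 = 0.746533 CAD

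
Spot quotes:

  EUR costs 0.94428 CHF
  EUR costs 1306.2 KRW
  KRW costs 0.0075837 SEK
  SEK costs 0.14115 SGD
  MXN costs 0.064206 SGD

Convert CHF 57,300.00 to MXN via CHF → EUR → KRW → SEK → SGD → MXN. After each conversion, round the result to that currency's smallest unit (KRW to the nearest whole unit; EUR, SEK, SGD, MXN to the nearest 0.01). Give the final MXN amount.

CHF 57,300.00 ÷ 0.94428 = EUR 60,681.15
EUR 60,681.15 × 1306.2 = KRW 79,261,718
KRW 79,261,718 × 0.0075837 = SEK 601,097.09
SEK 601,097.09 × 0.14115 = SGD 84,844.85
SGD 84,844.85 ÷ 0.064206 = MXN 1,321,447.37

MXN 1,321,447.37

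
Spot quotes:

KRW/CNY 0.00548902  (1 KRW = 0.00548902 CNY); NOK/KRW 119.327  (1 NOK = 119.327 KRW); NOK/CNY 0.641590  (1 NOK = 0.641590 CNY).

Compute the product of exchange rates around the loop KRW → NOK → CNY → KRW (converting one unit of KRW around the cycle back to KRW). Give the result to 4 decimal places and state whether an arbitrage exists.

0.9795 (arbitrage exists)

Around KRW → NOK → CNY → KRW: 1 ÷ 119.327 × 0.641590 ÷ 0.00548902 = 0.979544
Product < 1; profitable direction is KRW → CNY → NOK → KRW.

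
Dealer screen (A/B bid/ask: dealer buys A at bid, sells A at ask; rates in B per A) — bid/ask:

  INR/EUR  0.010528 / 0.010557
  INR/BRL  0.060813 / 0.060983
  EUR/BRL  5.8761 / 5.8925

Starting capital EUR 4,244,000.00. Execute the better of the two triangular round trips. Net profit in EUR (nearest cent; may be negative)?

Net profit: EUR 61,282.41

Best loop EUR → BRL → INR → EUR:
EUR 4,244,000.00 × 5.8761 (sell EUR at bid) = BRL 24,938,168.40
BRL 24,938,168.40 ÷ 0.060983 (buy INR at ask) = INR 408,936,398.67
INR 408,936,398.67 × 0.010528 (sell INR at bid) = EUR 4,305,282.41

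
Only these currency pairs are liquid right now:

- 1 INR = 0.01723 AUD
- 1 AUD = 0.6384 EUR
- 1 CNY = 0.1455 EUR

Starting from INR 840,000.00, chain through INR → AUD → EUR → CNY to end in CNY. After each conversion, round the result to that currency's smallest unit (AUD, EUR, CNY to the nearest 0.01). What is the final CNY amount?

CNY 63,503.02

INR 840,000.00 × 0.01723 = AUD 14,473.20
AUD 14,473.20 × 0.6384 = EUR 9,239.69
EUR 9,239.69 ÷ 0.1455 = CNY 63,503.02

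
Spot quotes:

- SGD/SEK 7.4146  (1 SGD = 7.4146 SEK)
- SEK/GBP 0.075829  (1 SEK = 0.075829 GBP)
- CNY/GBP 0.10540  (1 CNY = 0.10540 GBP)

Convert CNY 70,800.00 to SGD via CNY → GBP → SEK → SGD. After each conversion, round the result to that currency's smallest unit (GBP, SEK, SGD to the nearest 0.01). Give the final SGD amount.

CNY 70,800.00 × 0.10540 = GBP 7,462.32
GBP 7,462.32 ÷ 0.075829 = SEK 98,409.84
SEK 98,409.84 ÷ 7.4146 = SGD 13,272.44

SGD 13,272.44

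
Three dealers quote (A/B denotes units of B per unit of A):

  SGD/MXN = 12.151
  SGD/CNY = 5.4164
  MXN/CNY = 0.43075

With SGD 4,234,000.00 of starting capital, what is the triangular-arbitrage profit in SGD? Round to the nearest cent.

Profit: SGD 147,514.73

Profitable loop is SGD → CNY → MXN → SGD:
SGD 4,234,000.00 × 5.4164 = CNY 22,933,037.60
CNY 22,933,037.60 ÷ 0.43075 = MXN 53,239,785.49
MXN 53,239,785.49 ÷ 12.151 = SGD 4,381,514.73
Profit = SGD 4,381,514.73 − SGD 4,234,000.00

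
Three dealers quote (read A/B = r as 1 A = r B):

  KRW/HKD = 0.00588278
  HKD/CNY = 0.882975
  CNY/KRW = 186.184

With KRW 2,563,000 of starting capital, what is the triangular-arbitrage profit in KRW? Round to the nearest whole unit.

Profit: KRW 87,179

Profitable loop is KRW → CNY → HKD → KRW:
KRW 2,563,000 ÷ 186.184 = CNY 13,765.95
CNY 13,765.95 ÷ 0.882975 = HKD 15,590.42
HKD 15,590.42 ÷ 0.00588278 = KRW 2,650,179
Profit = KRW 2,650,179 − KRW 2,563,000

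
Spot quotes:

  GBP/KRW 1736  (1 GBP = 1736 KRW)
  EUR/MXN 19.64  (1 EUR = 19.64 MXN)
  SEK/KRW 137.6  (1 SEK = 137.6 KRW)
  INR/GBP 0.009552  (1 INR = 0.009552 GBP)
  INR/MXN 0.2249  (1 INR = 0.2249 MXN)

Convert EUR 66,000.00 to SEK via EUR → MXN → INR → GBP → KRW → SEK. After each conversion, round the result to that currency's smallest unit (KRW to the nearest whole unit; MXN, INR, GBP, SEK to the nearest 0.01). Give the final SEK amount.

SEK 694,578.90

EUR 66,000.00 × 19.64 = MXN 1,296,240.00
MXN 1,296,240.00 ÷ 0.2249 = INR 5,763,628.28
INR 5,763,628.28 × 0.009552 = GBP 55,054.18
GBP 55,054.18 × 1736 = KRW 95,574,056
KRW 95,574,056 ÷ 137.6 = SEK 694,578.90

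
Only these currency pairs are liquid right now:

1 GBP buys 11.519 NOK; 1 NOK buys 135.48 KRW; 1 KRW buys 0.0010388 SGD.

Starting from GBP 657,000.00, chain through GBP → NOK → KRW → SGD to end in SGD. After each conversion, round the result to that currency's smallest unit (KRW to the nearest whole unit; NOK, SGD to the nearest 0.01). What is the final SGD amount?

SGD 1,065,092.38

GBP 657,000.00 × 11.519 = NOK 7,567,983.00
NOK 7,567,983.00 × 135.48 = KRW 1,025,310,337
KRW 1,025,310,337 × 0.0010388 = SGD 1,065,092.38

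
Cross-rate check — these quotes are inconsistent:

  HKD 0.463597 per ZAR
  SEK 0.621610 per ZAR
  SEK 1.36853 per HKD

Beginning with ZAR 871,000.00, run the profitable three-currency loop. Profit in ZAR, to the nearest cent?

Profit: ZAR 17,986.37

Profitable loop is ZAR → HKD → SEK → ZAR:
ZAR 871,000.00 × 0.463597 = HKD 403,792.99
HKD 403,792.99 × 1.36853 = SEK 552,602.82
SEK 552,602.82 ÷ 0.621610 = ZAR 888,986.37
Profit = ZAR 888,986.37 − ZAR 871,000.00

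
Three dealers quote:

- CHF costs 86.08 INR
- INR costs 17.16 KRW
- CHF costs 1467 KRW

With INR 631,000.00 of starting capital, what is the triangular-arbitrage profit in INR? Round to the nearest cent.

Profitable loop is INR → KRW → CHF → INR:
INR 631,000.00 × 17.16 = KRW 10,827,960
KRW 10,827,960 ÷ 1467 = CHF 7,381.02
CHF 7,381.02 × 86.08 = INR 635,358.42
Profit = INR 635,358.42 − INR 631,000.00

Profit: INR 4,358.42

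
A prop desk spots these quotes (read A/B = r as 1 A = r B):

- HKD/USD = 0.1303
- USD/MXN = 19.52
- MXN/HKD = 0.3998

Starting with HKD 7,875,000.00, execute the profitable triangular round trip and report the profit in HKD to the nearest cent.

Profit: HKD 132,880.46

Profitable loop is HKD → USD → MXN → HKD:
HKD 7,875,000.00 × 0.1303 = USD 1,026,112.50
USD 1,026,112.50 × 19.52 = MXN 20,029,716.00
MXN 20,029,716.00 × 0.3998 = HKD 8,007,880.46
Profit = HKD 8,007,880.46 − HKD 7,875,000.00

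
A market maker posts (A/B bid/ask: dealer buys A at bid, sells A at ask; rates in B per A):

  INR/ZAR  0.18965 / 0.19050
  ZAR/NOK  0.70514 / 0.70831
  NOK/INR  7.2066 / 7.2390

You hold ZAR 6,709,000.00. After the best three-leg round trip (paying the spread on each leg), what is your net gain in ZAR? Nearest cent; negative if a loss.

Net profit: ZAR 159,483.54

Best loop ZAR → INR → NOK → ZAR:
ZAR 6,709,000.00 ÷ 0.19050 (buy INR at ask) = INR 35,217,847.77
INR 35,217,847.77 ÷ 7.2390 (buy NOK at ask) = NOK 4,865,015.58
NOK 4,865,015.58 ÷ 0.70831 (buy ZAR at ask) = ZAR 6,868,483.54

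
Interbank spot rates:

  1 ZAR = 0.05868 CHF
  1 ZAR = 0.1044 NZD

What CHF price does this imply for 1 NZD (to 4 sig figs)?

NZD/CHF = 0.5621

1 NZD ÷ 0.1044 = 9.57854 ZAR
9.57854 ZAR × 0.05868 = 0.562069 CHF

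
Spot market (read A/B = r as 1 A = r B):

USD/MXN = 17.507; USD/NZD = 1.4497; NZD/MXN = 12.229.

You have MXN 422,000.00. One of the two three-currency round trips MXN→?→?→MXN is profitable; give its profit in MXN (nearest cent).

Profit: MXN 5,336.32

Profitable loop is MXN → USD → NZD → MXN:
MXN 422,000.00 ÷ 17.507 = USD 24,104.64
USD 24,104.64 × 1.4497 = NZD 34,944.50
NZD 34,944.50 × 12.229 = MXN 427,336.32
Profit = MXN 427,336.32 − MXN 422,000.00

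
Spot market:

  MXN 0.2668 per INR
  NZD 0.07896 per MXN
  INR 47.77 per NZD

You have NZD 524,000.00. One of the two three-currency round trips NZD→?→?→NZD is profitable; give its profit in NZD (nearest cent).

Profit: NZD 3,326.37

Profitable loop is NZD → INR → MXN → NZD:
NZD 524,000.00 × 47.77 = INR 25,031,480.00
INR 25,031,480.00 × 0.2668 = MXN 6,678,398.86
MXN 6,678,398.86 × 0.07896 = NZD 527,326.37
Profit = NZD 527,326.37 − NZD 524,000.00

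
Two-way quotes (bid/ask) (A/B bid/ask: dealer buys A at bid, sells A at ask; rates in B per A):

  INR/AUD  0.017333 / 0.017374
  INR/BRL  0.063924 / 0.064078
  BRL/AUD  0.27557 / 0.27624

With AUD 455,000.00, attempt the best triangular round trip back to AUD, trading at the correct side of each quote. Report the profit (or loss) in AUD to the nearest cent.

Best loop AUD → INR → BRL → AUD:
AUD 455,000.00 ÷ 0.017374 (buy INR at ask) = INR 26,188,557.61
INR 26,188,557.61 × 0.063924 (sell INR at bid) = BRL 1,674,077.36
BRL 1,674,077.36 × 0.27557 (sell BRL at bid) = AUD 461,325.50

Net profit: AUD 6,325.50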